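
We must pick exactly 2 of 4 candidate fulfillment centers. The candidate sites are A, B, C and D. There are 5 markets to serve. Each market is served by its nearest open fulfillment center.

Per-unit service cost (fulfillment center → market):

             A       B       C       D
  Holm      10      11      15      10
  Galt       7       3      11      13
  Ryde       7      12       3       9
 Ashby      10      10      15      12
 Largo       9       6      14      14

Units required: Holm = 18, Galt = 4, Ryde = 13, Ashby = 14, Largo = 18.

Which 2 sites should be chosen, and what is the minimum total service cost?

Choose B and C; total service cost 497.

With exactly 2 open, each market uses its cheapest among the chosen.
{B, C}: Holm→B 11·18=198, Galt→B 3·4=12, Ryde→C 3·13=39, Ashby→B 10·14=140, Largo→B 6·18=108. Service cost 497.
{A, B}: service cost 531
{A, C}: service cost 549
Among all 6 size-2 choices, {B, C} is lowest.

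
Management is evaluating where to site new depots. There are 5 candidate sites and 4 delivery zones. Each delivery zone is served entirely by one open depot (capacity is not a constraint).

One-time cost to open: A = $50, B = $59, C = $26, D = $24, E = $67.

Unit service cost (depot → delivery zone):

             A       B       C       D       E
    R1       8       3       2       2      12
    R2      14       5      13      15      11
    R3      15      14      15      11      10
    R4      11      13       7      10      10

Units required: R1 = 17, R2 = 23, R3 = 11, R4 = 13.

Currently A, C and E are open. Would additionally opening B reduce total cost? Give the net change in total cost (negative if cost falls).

Yes — net change −79 (cost falls by 79).

Current service cost with {A, C, E}: 488.
Adding B: each delivery zone re-picks its cheapest; new service cost 350, saving 138.
Extra fixed cost: 59. Net change = 59 − 138 = -79.
(Totals: 631 → 552.)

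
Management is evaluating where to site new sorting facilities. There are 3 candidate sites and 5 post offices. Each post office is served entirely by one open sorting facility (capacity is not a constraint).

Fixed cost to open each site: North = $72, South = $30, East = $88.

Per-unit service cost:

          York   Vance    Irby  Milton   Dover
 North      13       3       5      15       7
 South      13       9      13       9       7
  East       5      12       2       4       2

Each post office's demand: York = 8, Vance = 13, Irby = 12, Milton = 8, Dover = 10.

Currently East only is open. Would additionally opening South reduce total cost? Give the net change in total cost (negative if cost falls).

Yes — net change −9 (cost falls by 9).

Current service cost with {East}: 272.
Adding South: each post office re-picks its cheapest; new service cost 233, saving 39.
Extra fixed cost: 30. Net change = 30 − 39 = -9.
(Totals: 360 → 351.)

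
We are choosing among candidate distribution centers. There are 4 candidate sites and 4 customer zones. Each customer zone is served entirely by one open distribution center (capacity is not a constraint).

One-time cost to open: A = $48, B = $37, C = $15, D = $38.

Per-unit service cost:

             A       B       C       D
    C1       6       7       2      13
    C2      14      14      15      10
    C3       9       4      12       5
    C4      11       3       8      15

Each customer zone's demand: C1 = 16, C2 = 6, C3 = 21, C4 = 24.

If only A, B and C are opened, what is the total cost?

Total cost: 372

Each customer zone is assigned to its cheapest site among the open ones.
{A, B, C}: C1→C 2·16=32, C2→A 14·6=84, C3→B 4·21=84, C4→B 3·24=72. Service 272; fixed 100; total 372.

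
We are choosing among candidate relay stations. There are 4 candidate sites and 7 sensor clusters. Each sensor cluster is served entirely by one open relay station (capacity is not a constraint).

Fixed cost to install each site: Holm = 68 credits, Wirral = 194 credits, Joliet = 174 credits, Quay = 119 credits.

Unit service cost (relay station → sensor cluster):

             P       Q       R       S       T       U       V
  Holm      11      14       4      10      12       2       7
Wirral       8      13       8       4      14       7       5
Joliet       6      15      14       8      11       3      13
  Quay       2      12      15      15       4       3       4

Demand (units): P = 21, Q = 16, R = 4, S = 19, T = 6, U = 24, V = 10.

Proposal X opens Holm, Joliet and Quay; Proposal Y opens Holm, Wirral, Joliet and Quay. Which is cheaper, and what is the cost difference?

Proposal X is cheaper by 118.

Proposal X: {Holm, Joliet, Quay}: P→Quay 2·21=42, Q→Quay 12·16=192, R→Holm 4·4=16, S→Joliet 8·19=152, T→Quay 4·6=24, U→Holm 2·24=48, V→Quay 4·10=40. Service 514; fixed 361; total 875.
Proposal Y: {Holm, Wirral, Joliet, Quay}: P→Quay 2·21=42, Q→Quay 12·16=192, R→Holm 4·4=16, S→Wirral 4·19=76, T→Quay 4·6=24, U→Holm 2·24=48, V→Quay 4·10=40. Service 438; fixed 555; total 993.
Difference: |875 − 993| = 118.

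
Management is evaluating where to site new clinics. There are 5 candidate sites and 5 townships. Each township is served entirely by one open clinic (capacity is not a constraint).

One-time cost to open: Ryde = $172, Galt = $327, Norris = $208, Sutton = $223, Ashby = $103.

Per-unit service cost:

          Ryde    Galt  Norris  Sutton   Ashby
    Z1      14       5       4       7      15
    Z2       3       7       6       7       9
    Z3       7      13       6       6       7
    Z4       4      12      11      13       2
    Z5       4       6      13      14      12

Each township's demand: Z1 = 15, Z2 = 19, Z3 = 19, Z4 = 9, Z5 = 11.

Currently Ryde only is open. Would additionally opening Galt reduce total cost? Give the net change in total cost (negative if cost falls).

No — net change +192 (cost rises by 192).

Current service cost with {Ryde}: 480.
Adding Galt: each township re-picks its cheapest; new service cost 345, saving 135.
Extra fixed cost: 327. Net change = 327 − 135 = 192.
(Totals: 652 → 844.)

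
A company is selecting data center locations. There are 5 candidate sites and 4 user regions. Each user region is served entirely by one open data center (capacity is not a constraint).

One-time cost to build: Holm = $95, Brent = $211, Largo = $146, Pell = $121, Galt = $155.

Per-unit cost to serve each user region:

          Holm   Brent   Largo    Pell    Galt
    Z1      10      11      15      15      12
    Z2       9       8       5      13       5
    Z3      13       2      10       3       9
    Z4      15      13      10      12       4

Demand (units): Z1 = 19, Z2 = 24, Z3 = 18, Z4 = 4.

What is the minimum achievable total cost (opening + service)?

Minimum total cost: 681

For any fixed open set, each user region goes to its cheapest open site; total = fixed + service.
{Galt}: Z1→Galt 12·19=228, Z2→Galt 5·24=120, Z3→Galt 9·18=162, Z4→Galt 4·4=16. Service 526; fixed 155; total 681.
{Pell, Galt}: service 418 + fixed 276 = 694
{Brent}: Z1→Brent 11·19=209, Z2→Brent 8·24=192, Z3→Brent 2·18=36, Z4→Brent 13·4=52. Service 489; fixed 211; total 700.
{Holm, Brent, Largo, Pell, Galt}: Z1→Holm 10·19=190, Z2→Largo 5·24=120, Z3→Brent 2·18=36, Z4→Galt 4·4=16. Service 362; fixed 728; total 1090.
No other subset beats 681.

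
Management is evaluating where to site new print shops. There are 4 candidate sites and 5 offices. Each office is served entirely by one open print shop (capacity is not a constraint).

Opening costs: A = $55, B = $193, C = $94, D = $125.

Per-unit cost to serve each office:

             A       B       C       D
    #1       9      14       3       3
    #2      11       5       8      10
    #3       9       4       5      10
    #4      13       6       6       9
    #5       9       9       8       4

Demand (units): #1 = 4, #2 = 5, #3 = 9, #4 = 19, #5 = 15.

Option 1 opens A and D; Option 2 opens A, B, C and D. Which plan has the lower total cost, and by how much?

Option 1 is cheaper by 160.

Option 1: {A, D}: #1→D 3·4=12, #2→D 10·5=50, #3→A 9·9=81, #4→D 9·19=171, #5→D 4·15=60. Service 374; fixed 180; total 554.
Option 2: {A, B, C, D}: #1→C 3·4=12, #2→B 5·5=25, #3→B 4·9=36, #4→B 6·19=114, #5→D 4·15=60. Service 247; fixed 467; total 714.
Difference: |554 − 714| = 160.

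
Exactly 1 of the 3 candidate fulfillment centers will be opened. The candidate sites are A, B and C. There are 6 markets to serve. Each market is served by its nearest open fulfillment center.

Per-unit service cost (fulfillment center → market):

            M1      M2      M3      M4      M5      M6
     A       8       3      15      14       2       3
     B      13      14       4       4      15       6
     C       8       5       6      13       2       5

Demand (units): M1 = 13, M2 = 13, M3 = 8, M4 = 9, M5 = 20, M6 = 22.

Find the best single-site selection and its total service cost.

Choose C only; total service cost 484.

With exactly 1 open, each market uses its cheapest among the chosen.
{C}: M1→C 8·13=104, M2→C 5·13=65, M3→C 6·8=48, M4→C 13·9=117, M5→C 2·20=40, M6→C 5·22=110. Service cost 484.
{A}: service cost 495
{B}: service cost 851
Among all 3 size-1 choices, {C} is lowest.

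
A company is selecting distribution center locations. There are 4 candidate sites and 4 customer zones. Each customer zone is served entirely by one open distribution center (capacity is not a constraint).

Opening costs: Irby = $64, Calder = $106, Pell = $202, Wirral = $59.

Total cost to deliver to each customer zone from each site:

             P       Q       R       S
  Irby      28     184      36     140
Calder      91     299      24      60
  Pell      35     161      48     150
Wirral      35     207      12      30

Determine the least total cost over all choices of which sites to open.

Minimum total cost: 343

For any fixed open set, each customer zone goes to its cheapest open site; total = fixed + service.
{Wirral}: P→Wirral 35, Q→Wirral 207, R→Wirral 12, S→Wirral 30. Service 284; fixed 59; total 343.
{Irby, Wirral}: P→Irby 28, Q→Irby 184, R→Wirral 12, S→Wirral 30. Service 254; fixed 123; total 377.
{Calder, Wirral}: service 284 + fixed 165 = 449
{Irby, Calder, Pell, Wirral}: service 231 + fixed 431 = 662
(All 15 nonempty subsets were checked; Wirral only is lowest.)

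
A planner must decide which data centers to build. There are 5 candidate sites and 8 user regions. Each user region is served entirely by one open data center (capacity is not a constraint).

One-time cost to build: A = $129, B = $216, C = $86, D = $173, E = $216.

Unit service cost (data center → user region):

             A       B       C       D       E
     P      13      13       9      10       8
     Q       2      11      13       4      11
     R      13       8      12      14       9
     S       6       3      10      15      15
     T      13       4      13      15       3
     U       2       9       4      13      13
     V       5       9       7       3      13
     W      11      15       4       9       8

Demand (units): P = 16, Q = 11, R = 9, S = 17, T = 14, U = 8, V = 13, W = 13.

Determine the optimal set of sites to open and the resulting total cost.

Open A and E; minimum total cost 905.

For any fixed open set, each user region goes to its cheapest open site; total = fixed + service.
{A, E}: P→E 8·16=128, Q→A 2·11=22, R→E 9·9=81, S→A 6·17=102, T→E 3·14=42, U→A 2·8=16, V→A 5·13=65, W→E 8·13=104. Service 560; fixed 345; total 905.
{A, C}: P→C 9·16=144, Q→A 2·11=22, R→C 12·9=108, S→A 6·17=102, T→A 13·14=182, U→A 2·8=16, V→A 5·13=65, W→C 4·13=52. Service 691; fixed 215; total 906.
{A, B, C}: service 478 + fixed 431 = 909
{A, B, C, D, E}: service 422 + fixed 820 = 1242
No other subset beats 905.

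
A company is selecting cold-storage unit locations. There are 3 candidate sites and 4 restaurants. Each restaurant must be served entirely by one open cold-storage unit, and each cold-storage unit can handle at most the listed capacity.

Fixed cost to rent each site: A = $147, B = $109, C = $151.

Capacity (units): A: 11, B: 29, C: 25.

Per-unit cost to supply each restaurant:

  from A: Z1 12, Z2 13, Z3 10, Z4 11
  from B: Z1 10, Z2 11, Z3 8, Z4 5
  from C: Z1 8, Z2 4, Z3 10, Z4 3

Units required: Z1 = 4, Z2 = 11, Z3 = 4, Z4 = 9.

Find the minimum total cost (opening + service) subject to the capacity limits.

Open {B}: Z1→B 10·4=40, Z2→B 11·11=121, Z3→B 8·4=32, Z4→B 5·9=45.
Loads: B carries 28/29. Service 238; fixed 109; total 347.
Next best feasible plan costs 395.

Minimum total cost: 347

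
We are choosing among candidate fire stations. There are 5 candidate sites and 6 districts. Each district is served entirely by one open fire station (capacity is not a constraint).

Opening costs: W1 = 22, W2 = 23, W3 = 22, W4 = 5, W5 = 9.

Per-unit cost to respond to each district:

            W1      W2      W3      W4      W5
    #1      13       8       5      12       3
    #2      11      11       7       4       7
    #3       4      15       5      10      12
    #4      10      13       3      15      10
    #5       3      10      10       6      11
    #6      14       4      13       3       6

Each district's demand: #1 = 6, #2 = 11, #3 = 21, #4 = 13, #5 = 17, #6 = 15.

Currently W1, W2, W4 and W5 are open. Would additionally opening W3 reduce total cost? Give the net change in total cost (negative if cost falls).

Current service cost with {W1, W2, W4, W5}: 372.
Adding W3: each district re-picks its cheapest; new service cost 281, saving 91.
Extra fixed cost: 22. Net change = 22 − 91 = -69.
(Totals: 431 → 362.)

Yes — net change −69 (cost falls by 69).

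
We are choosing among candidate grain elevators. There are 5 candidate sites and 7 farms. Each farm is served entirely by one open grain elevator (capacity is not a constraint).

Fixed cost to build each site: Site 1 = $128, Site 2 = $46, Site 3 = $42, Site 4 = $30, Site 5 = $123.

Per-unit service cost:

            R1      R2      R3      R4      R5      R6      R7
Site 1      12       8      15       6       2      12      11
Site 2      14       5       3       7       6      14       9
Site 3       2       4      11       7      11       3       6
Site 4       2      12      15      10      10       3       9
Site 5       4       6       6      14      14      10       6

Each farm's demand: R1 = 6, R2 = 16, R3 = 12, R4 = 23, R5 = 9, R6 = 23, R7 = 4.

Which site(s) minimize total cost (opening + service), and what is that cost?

For any fixed open set, each farm goes to its cheapest open site; total = fixed + service.
{Site 2, Site 3}: R1→Site 3 2·6=12, R2→Site 3 4·16=64, R3→Site 2 3·12=36, R4→Site 2 7·23=161, R5→Site 2 6·9=54, R6→Site 3 3·23=69, R7→Site 3 6·4=24. Service 420; fixed 88; total 508.
{Site 2, Site 4}: R1→Site 4 2·6=12, R2→Site 2 5·16=80, R3→Site 2 3·12=36, R4→Site 2 7·23=161, R5→Site 2 6·9=54, R6→Site 4 3·23=69, R7→Site 2 9·4=36. Service 448; fixed 76; total 524.
{Site 2, Site 3, Site 4}: service 420 + fixed 118 = 538
{Site 1, Site 2, Site 3, Site 4, Site 5}: R1→Site 3 2·6=12, R2→Site 3 4·16=64, R3→Site 2 3·12=36, R4→Site 1 6·23=138, R5→Site 1 2·9=18, R6→Site 3 3·23=69, R7→Site 3 6·4=24. Service 361; fixed 369; total 730.
No other subset beats 508.

Open Site 2 and Site 3; minimum total cost 508.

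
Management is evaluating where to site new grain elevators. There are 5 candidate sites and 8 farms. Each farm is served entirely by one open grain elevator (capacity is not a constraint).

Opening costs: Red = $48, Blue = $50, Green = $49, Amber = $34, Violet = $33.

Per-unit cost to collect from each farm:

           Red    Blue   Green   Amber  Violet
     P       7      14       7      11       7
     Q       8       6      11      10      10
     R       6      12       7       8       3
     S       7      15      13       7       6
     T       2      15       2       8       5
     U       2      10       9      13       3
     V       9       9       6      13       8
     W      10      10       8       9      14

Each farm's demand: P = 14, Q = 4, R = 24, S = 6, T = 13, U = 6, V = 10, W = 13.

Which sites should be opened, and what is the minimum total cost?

For any fixed open set, each farm goes to its cheapest open site; total = fixed + service.
{Green, Violet}: P→Green 7·14=98, Q→Violet 10·4=40, R→Violet 3·24=72, S→Violet 6·6=36, T→Green 2·13=26, U→Violet 3·6=18, V→Green 6·10=60, W→Green 8·13=104. Service 454; fixed 82; total 536.
{Red, Violet}: service 486 + fixed 81 = 567
{Red, Green, Violet}: service 440 + fixed 130 = 570
{Red, Blue, Green, Amber, Violet}: service 432 + fixed 214 = 646
No other subset beats 536.

Open Green and Violet; minimum total cost 536.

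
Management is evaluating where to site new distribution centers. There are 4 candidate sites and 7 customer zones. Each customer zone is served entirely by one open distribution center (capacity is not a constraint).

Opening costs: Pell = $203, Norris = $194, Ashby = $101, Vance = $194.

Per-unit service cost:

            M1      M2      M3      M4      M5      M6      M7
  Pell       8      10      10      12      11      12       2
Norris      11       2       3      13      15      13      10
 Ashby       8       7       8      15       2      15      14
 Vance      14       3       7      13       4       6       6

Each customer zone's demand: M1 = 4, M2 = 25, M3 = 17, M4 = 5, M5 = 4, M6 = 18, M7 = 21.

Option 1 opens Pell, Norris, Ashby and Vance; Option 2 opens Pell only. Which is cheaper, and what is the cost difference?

Option 2 is cheaper by 26.

Option 1: {Pell, Norris, Ashby, Vance}: M1→Pell 8·4=32, M2→Norris 2·25=50, M3→Norris 3·17=51, M4→Pell 12·5=60, M5→Ashby 2·4=8, M6→Vance 6·18=108, M7→Pell 2·21=42. Service 351; fixed 692; total 1043.
Option 2: {Pell}: M1→Pell 8·4=32, M2→Pell 10·25=250, M3→Pell 10·17=170, M4→Pell 12·5=60, M5→Pell 11·4=44, M6→Pell 12·18=216, M7→Pell 2·21=42. Service 814; fixed 203; total 1017.
Difference: |1043 − 1017| = 26.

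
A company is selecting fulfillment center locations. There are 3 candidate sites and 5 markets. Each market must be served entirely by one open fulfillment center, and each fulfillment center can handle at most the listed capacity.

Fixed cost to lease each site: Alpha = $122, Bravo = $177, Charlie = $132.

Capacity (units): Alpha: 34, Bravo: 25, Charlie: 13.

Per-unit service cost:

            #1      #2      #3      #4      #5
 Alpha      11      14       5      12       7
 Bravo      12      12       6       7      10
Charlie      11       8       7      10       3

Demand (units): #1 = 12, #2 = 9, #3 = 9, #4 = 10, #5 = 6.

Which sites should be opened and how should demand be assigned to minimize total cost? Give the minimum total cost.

Minimum total cost: 696

Open {Alpha, Bravo}: #1→Alpha 11·12=132, #2→Bravo 12·9=108, #3→Alpha 5·9=45, #4→Bravo 7·10=70, #5→Alpha 7·6=42.
Loads: Alpha carries 27/34, Bravo carries 19/25. Service 397; fixed 299; total 696.
Next best feasible plan costs 714.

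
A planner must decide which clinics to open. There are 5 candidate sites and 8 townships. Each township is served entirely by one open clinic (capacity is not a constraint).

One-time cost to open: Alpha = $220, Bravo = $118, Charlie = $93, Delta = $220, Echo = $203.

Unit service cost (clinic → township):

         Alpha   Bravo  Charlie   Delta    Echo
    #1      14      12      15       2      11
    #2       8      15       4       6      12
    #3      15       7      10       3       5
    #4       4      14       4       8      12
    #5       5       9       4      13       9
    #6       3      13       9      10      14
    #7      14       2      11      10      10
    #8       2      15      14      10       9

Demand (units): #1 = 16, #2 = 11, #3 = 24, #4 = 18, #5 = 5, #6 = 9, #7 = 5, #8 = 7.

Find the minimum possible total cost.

For any fixed open set, each township goes to its cheapest open site; total = fixed + service.
{Charlie, Delta}: #1→Delta 2·16=32, #2→Charlie 4·11=44, #3→Delta 3·24=72, #4→Charlie 4·18=72, #5→Charlie 4·5=20, #6→Charlie 9·9=81, #7→Delta 10·5=50, #8→Delta 10·7=70. Service 441; fixed 313; total 754.
{Alpha, Delta}: #1→Delta 2·16=32, #2→Delta 6·11=66, #3→Delta 3·24=72, #4→Alpha 4·18=72, #5→Alpha 5·5=25, #6→Alpha 3·9=27, #7→Delta 10·5=50, #8→Alpha 2·7=14. Service 358; fixed 440; total 798.
{Delta}: service 589 + fixed 220 = 809
{Alpha, Bravo, Charlie, Delta, Echo}: service 291 + fixed 854 = 1145
No other subset beats 754.

Minimum total cost: 754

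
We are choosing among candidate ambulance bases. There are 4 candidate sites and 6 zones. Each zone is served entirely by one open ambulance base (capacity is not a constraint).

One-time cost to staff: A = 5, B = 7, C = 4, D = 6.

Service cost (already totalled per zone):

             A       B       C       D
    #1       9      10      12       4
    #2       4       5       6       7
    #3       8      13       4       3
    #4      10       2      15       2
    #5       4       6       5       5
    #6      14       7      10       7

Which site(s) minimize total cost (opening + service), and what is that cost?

For any fixed open set, each zone goes to its cheapest open site; total = fixed + service.
{D}: #1→D 4, #2→D 7, #3→D 3, #4→D 2, #5→D 5, #6→D 7. Service 28; fixed 6; total 34.
{A, D}: #1→D 4, #2→A 4, #3→D 3, #4→D 2, #5→A 4, #6→D 7. Service 24; fixed 11; total 35.
{C, D}: #1→D 4, #2→C 6, #3→D 3, #4→D 2, #5→C 5, #6→D 7. Service 27; fixed 10; total 37.
{A, B, C, D}: service 24 + fixed 22 = 46
No other subset beats 34.

Open D only; minimum total cost 34.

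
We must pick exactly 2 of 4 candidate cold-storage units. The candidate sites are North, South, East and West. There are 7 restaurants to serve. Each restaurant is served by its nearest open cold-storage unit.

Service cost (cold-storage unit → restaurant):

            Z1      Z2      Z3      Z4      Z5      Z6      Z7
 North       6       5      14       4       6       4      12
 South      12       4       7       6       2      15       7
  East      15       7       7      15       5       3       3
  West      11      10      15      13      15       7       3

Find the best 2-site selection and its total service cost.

With exactly 2 open, each restaurant uses its cheapest among the chosen.
{North, East}: Z1→North 6, Z2→North 5, Z3→East 7, Z4→North 4, Z5→East 5, Z6→East 3, Z7→East 3. Service cost 33.
{North, South}: service cost 34
{South, East}: service cost 37
Among all 6 size-2 choices, {North, East} is lowest.

Choose North and East; total service cost 33.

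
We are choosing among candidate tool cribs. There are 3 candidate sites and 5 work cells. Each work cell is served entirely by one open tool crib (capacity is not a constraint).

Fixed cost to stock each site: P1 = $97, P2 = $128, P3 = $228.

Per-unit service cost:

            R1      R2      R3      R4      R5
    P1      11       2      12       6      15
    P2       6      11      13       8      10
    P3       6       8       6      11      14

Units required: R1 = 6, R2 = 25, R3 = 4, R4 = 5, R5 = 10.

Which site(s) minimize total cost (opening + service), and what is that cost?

For any fixed open set, each work cell goes to its cheapest open site; total = fixed + service.
{P1}: R1→P1 11·6=66, R2→P1 2·25=50, R3→P1 12·4=48, R4→P1 6·5=30, R5→P1 15·10=150. Service 344; fixed 97; total 441.
{P1, P2}: service 264 + fixed 225 = 489
{P1, P3}: R1→P3 6·6=36, R2→P1 2·25=50, R3→P3 6·4=24, R4→P1 6·5=30, R5→P3 14·10=140. Service 280; fixed 325; total 605.
{P1, P2, P3}: service 240 + fixed 453 = 693
No other subset beats 441.

Open P1 only; minimum total cost 441.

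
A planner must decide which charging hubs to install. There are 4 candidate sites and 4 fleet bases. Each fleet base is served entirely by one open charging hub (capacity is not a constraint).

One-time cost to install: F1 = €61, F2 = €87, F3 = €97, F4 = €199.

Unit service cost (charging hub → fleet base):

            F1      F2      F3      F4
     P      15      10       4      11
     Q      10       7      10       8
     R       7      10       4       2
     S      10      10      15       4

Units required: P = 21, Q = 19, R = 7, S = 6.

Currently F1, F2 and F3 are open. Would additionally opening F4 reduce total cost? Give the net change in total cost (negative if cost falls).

Current service cost with {F1, F2, F3}: 305.
Adding F4: each fleet base re-picks its cheapest; new service cost 255, saving 50.
Extra fixed cost: 199. Net change = 199 − 50 = 149.
(Totals: 550 → 699.)

No — net change +149 (cost rises by 149).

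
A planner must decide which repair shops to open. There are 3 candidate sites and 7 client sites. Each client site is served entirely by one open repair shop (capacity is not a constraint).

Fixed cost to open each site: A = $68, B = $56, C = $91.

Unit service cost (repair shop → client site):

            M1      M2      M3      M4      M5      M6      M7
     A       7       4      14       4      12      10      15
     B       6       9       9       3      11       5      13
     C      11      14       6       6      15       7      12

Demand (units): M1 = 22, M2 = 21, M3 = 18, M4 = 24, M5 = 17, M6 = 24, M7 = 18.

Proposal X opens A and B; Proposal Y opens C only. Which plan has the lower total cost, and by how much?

Proposal X: {A, B}: M1→B 6·22=132, M2→A 4·21=84, M3→B 9·18=162, M4→B 3·24=72, M5→B 11·17=187, M6→B 5·24=120, M7→B 13·18=234. Service 991; fixed 124; total 1115.
Proposal Y: {C}: M1→C 11·22=242, M2→C 14·21=294, M3→C 6·18=108, M4→C 6·24=144, M5→C 15·17=255, M6→C 7·24=168, M7→C 12·18=216. Service 1427; fixed 91; total 1518.
Difference: |1115 − 1518| = 403.

Proposal X is cheaper by 403.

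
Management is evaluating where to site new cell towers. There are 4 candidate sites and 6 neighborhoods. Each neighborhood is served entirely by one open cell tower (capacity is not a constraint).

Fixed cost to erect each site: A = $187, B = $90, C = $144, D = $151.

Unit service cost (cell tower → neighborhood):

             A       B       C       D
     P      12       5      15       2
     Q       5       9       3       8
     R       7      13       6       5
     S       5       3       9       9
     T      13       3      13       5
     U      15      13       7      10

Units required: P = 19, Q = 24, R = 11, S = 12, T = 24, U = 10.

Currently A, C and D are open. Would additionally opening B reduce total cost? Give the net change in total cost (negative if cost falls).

No — net change +18 (cost rises by 18).

Current service cost with {A, C, D}: 415.
Adding B: each neighborhood re-picks its cheapest; new service cost 343, saving 72.
Extra fixed cost: 90. Net change = 90 − 72 = 18.
(Totals: 897 → 915.)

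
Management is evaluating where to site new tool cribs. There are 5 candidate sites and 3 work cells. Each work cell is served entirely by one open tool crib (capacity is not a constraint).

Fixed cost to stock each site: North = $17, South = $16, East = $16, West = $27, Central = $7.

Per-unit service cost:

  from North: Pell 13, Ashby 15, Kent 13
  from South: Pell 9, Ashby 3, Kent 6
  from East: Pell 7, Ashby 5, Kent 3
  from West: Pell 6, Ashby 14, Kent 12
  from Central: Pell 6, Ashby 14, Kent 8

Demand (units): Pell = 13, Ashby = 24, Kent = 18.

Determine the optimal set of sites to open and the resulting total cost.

For any fixed open set, each work cell goes to its cheapest open site; total = fixed + service.
{South, East, Central}: Pell→Central 6·13=78, Ashby→South 3·24=72, Kent→East 3·18=54. Service 204; fixed 39; total 243.
{South, East}: service 217 + fixed 32 = 249
{North, South, East, Central}: Pell→Central 6·13=78, Ashby→South 3·24=72, Kent→East 3·18=54. Service 204; fixed 56; total 260.
{North, South, East, West, Central}: Pell→West 6·13=78, Ashby→South 3·24=72, Kent→East 3·18=54. Service 204; fixed 83; total 287.
No other subset beats 243.

Open South, East and Central; minimum total cost 243.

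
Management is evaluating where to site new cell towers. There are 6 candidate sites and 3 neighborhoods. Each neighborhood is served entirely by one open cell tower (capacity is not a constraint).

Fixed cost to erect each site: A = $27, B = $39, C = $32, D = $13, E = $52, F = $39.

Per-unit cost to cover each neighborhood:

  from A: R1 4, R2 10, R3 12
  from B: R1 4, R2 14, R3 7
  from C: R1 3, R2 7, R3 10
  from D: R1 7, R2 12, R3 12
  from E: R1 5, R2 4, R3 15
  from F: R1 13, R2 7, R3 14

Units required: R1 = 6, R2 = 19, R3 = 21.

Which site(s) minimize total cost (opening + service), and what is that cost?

Open B and E; minimum total cost 338.

For any fixed open set, each neighborhood goes to its cheapest open site; total = fixed + service.
{B, E}: R1→B 4·6=24, R2→E 4·19=76, R3→B 7·21=147. Service 247; fixed 91; total 338.
{B, D, E}: service 247 + fixed 104 = 351
{B, C, E}: service 241 + fixed 123 = 364
{A, B, C, D, E, F}: R1→C 3·6=18, R2→E 4·19=76, R3→B 7·21=147. Service 241; fixed 202; total 443.
No other subset beats 338.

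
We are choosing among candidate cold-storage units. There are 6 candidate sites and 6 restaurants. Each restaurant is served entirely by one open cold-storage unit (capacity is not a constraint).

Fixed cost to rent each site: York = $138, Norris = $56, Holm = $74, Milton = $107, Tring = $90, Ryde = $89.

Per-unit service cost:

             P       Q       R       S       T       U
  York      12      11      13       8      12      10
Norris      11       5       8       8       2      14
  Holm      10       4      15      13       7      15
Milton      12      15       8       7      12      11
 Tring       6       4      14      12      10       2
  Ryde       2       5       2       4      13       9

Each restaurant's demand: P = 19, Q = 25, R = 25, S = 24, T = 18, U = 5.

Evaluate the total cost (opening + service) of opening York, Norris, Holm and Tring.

Total cost: 1010

Each restaurant is assigned to its cheapest site among the open ones.
{York, Norris, Holm, Tring}: P→Tring 6·19=114, Q→Holm 4·25=100, R→Norris 8·25=200, S→York 8·24=192, T→Norris 2·18=36, U→Tring 2·5=10. Service 652; fixed 358; total 1010.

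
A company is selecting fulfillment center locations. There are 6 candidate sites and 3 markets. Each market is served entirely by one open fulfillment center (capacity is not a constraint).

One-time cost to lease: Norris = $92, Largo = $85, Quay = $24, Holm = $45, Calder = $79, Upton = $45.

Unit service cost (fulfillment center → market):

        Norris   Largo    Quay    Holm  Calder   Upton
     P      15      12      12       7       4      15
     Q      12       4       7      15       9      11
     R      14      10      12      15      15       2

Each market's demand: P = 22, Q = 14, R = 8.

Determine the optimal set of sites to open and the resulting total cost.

Open Quay, Calder and Upton; minimum total cost 350.

For any fixed open set, each market goes to its cheapest open site; total = fixed + service.
{Quay, Calder, Upton}: P→Calder 4·22=88, Q→Quay 7·14=98, R→Upton 2·8=16. Service 202; fixed 148; total 350.
{Calder, Upton}: service 230 + fixed 124 = 354
{Largo, Calder, Upton}: service 160 + fixed 209 = 369
{Norris, Largo, Quay, Holm, Calder, Upton}: P→Calder 4·22=88, Q→Largo 4·14=56, R→Upton 2·8=16. Service 160; fixed 370; total 530.
No other subset beats 350.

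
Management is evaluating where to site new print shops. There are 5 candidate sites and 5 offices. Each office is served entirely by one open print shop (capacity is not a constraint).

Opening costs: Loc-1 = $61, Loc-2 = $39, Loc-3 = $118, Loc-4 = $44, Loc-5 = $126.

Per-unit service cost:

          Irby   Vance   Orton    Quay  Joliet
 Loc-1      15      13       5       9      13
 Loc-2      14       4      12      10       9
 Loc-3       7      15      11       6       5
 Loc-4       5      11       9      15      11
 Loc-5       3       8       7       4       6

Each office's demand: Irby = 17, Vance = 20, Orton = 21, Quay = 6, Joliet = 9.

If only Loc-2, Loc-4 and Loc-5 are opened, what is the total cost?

Each office is assigned to its cheapest site among the open ones.
{Loc-2, Loc-4, Loc-5}: Irby→Loc-5 3·17=51, Vance→Loc-2 4·20=80, Orton→Loc-5 7·21=147, Quay→Loc-5 4·6=24, Joliet→Loc-5 6·9=54. Service 356; fixed 209; total 565.

Total cost: 565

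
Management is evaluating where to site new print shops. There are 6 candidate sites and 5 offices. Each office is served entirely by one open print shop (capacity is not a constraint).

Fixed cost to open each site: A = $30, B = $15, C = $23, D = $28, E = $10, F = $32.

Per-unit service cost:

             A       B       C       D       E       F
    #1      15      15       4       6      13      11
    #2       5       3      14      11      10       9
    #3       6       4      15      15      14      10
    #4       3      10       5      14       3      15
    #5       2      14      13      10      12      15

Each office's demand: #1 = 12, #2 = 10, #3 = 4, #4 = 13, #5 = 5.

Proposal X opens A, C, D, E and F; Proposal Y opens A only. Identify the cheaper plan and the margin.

Proposal X: {A, C, D, E, F}: #1→C 4·12=48, #2→A 5·10=50, #3→A 6·4=24, #4→A 3·13=39, #5→A 2·5=10. Service 171; fixed 123; total 294.
Proposal Y: {A}: #1→A 15·12=180, #2→A 5·10=50, #3→A 6·4=24, #4→A 3·13=39, #5→A 2·5=10. Service 303; fixed 30; total 333.
Difference: |294 − 333| = 39.

Proposal X is cheaper by 39.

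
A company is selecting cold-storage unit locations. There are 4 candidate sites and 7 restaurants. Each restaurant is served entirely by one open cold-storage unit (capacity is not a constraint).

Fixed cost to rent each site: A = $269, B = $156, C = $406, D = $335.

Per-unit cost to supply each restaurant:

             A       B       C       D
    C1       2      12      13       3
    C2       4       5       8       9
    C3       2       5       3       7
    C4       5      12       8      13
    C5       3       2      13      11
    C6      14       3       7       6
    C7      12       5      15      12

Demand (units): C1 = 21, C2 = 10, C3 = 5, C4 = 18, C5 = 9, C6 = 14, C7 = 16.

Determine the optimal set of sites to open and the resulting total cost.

Open A and B; minimum total cost 747.

For any fixed open set, each restaurant goes to its cheapest open site; total = fixed + service.
{A, B}: C1→A 2·21=42, C2→A 4·10=40, C3→A 2·5=10, C4→A 5·18=90, C5→B 2·9=18, C6→B 3·14=42, C7→B 5·16=80. Service 322; fixed 425; total 747.
{B}: service 683 + fixed 156 = 839
{A}: service 597 + fixed 269 = 866
{A, B, C, D}: C1→A 2·21=42, C2→A 4·10=40, C3→A 2·5=10, C4→A 5·18=90, C5→B 2·9=18, C6→B 3·14=42, C7→B 5·16=80. Service 322; fixed 1166; total 1488.
No other subset beats 747.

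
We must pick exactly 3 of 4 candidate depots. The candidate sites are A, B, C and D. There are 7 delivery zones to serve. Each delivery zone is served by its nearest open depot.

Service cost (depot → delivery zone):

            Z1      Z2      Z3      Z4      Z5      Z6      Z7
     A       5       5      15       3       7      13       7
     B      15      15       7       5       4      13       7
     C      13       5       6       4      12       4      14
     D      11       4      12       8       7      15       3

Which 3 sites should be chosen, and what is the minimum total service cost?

Choose A, C and D; total service cost 32.

With exactly 3 open, each delivery zone uses its cheapest among the chosen.
{A, C, D}: Z1→A 5, Z2→D 4, Z3→C 6, Z4→A 3, Z5→A 7, Z6→C 4, Z7→D 3. Service cost 32.
{A, B, C}: service cost 34
{B, C, D}: service cost 36
Among all 4 size-3 choices, {A, C, D} is lowest.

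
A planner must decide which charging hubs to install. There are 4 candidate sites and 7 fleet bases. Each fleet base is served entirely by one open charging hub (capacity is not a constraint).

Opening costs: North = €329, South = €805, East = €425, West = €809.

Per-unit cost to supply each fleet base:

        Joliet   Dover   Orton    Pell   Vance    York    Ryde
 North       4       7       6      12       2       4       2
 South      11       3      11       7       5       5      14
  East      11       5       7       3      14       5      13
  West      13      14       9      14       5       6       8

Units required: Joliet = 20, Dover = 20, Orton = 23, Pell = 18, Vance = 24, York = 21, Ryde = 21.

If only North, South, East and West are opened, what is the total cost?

Total cost: 2874

Each fleet base is assigned to its cheapest site among the open ones.
{North, South, East, West}: Joliet→North 4·20=80, Dover→South 3·20=60, Orton→North 6·23=138, Pell→East 3·18=54, Vance→North 2·24=48, York→North 4·21=84, Ryde→North 2·21=42. Service 506; fixed 2368; total 2874.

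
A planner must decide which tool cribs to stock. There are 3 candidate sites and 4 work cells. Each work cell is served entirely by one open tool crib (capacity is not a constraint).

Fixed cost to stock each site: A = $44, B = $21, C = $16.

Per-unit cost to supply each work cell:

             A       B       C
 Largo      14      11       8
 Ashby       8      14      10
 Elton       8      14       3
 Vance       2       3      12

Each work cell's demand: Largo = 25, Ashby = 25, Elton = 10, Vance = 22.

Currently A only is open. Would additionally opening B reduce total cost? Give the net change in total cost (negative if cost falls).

Current service cost with {A}: 674.
Adding B: each work cell re-picks its cheapest; new service cost 599, saving 75.
Extra fixed cost: 21. Net change = 21 − 75 = -54.
(Totals: 718 → 664.)

Yes — net change −54 (cost falls by 54).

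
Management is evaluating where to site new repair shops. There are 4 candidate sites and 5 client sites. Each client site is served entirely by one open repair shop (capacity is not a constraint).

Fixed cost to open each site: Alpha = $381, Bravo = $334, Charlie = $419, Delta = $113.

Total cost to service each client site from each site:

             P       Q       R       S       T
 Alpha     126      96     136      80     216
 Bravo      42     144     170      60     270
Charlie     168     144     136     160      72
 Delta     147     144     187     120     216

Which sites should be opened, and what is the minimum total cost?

Open Delta only; minimum total cost 927.

For any fixed open set, each client site goes to its cheapest open site; total = fixed + service.
{Delta}: P→Delta 147, Q→Delta 144, R→Delta 187, S→Delta 120, T→Delta 216. Service 814; fixed 113; total 927.
{Bravo}: service 686 + fixed 334 = 1020
{Alpha}: service 654 + fixed 381 = 1035
{Alpha, Bravo, Charlie, Delta}: service 406 + fixed 1247 = 1653
No other subset beats 927.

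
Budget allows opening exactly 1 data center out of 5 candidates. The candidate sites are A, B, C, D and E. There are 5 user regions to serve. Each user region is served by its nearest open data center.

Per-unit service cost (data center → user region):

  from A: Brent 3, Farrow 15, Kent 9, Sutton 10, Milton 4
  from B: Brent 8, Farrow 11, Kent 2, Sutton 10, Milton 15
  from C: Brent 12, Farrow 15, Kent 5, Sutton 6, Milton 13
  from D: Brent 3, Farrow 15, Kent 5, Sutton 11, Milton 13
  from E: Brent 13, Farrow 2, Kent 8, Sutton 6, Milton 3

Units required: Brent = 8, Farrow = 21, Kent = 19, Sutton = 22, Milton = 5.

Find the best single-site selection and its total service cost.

With exactly 1 open, each user region uses its cheapest among the chosen.
{E}: Brent→E 13·8=104, Farrow→E 2·21=42, Kent→E 8·19=152, Sutton→E 6·22=132, Milton→E 3·5=15. Service cost 445.
{B}: service cost 628
{C}: service cost 703
Among all 5 size-1 choices, {E} is lowest.

Choose E only; total service cost 445.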